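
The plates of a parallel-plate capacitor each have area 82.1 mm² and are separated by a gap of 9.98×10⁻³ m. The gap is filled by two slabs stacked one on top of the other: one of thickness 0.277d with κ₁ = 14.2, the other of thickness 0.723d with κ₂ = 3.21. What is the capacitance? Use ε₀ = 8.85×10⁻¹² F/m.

2.97×10⁻¹³ F

A = 82.1 mm² = 8.21×10⁻⁵ m².
Stacked slabs ⇒ two capacitors in series, each with the full plate area.
C₁ = κ₁ε₀A/d₁ = 14.2 × 8.85×10⁻¹² × 8.21×10⁻⁵ / 2.76×10⁻³ = 3.73×10⁻¹² F.
C₂ = κ₂ε₀A/d₂ = 3.21 × 8.85×10⁻¹² × 8.21×10⁻⁵ / 7.22×10⁻³ = 3.23×10⁻¹³ F.
C = (1/C₁ + 1/C₂)⁻¹ = 2.97×10⁻¹³ F.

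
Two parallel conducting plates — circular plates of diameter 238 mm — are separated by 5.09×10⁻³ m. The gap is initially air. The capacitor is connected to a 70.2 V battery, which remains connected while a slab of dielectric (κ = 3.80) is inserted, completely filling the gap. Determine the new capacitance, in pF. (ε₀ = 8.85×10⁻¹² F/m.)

A = π(238/2 mm)² = 4.45×10⁻² m².
Initially C₁ = ε₀A/d = 8.85×10⁻¹² × 4.45×10⁻² / 5.09×10⁻³ = 7.74×10⁻¹¹ F.
C = κε₀A/d scales with κ, so C₂/C₁ = κ = 3.80.
C₂ = 3.80 × 7.74×10⁻¹¹ = 2.94×10⁻¹⁰ F.

294 pF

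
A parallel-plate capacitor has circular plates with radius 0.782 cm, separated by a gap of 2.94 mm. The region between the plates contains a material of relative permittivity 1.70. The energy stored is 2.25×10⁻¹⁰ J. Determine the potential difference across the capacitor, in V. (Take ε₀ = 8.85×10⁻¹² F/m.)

V ≈ 21.4 V

A = π(0.782 cm)² = 1.92×10⁻⁴ m².
C = κε₀A/d = 1.70 × 8.85×10⁻¹² × 1.92×10⁻⁴ / 2.94×10⁻³ = 9.83×10⁻¹³ F.
V = √(2U/C) = √(2 × 2.25×10⁻¹⁰ / 9.83×10⁻¹³) = 21.4 V.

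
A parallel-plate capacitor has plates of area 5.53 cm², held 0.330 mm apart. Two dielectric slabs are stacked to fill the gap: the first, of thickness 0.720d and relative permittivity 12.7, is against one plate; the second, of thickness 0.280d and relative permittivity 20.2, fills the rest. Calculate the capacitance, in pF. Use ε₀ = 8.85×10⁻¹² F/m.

A = 5.53 cm² = 5.53×10⁻⁴ m².
Stacked slabs ⇒ two capacitors in series, each with the full plate area.
C₁ = κ₁ε₀A/d₁ = 12.7 × 8.85×10⁻¹² × 5.53×10⁻⁴ / 2.38×10⁻⁴ = 2.62×10⁻¹⁰ F.
C₂ = κ₂ε₀A/d₂ = 20.2 × 8.85×10⁻¹² × 5.53×10⁻⁴ / 9.24×10⁻⁵ = 1.07×10⁻⁹ F.
C = (1/C₁ + 1/C₂)⁻¹ = 2.10×10⁻¹⁰ F.

C ≈ 210 pF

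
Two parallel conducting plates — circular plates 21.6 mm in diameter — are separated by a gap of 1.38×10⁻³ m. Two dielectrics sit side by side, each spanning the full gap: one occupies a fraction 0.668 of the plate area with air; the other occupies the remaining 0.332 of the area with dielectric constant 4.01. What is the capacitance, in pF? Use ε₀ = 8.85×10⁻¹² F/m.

A = π(21.6/2 mm)² = 3.66×10⁻⁴ m².
Side-by-side slabs ⇒ two capacitors in parallel, each spanning the full gap.
C₁ = κ₁ε₀A₁/d = 1.00 × 8.85×10⁻¹² × 2.45×10⁻⁴ / 1.38×10⁻³ = 1.57×10⁻¹² F.
C₂ = κ₂ε₀A₂/d = 4.01 × 8.85×10⁻¹² × 1.22×10⁻⁴ / 1.38×10⁻³ = 3.13×10⁻¹² F.
C = C₁ + C₂ = 4.70×10⁻¹² F.

4.70 pF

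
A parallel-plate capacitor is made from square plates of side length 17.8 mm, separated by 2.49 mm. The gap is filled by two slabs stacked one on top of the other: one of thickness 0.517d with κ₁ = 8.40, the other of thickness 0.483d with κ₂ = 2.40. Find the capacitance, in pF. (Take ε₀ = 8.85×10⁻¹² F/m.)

4.29 pF

A = (17.8 mm)² = 3.17×10⁻⁴ m².
Stacked slabs ⇒ two capacitors in series, each with the full plate area.
C₁ = κ₁ε₀A/d₁ = 8.40 × 8.85×10⁻¹² × 3.17×10⁻⁴ / 1.29×10⁻³ = 1.83×10⁻¹¹ F.
C₂ = κ₂ε₀A/d₂ = 2.40 × 8.85×10⁻¹² × 3.17×10⁻⁴ / 1.20×10⁻³ = 5.60×10⁻¹² F.
C = (1/C₁ + 1/C₂)⁻¹ = 4.29×10⁻¹² F.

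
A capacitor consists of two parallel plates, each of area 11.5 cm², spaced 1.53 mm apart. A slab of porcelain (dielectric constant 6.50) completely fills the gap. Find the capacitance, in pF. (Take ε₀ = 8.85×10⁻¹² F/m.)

43.2 pF

A = 11.5 cm² = 1.15×10⁻³ m².
C = κε₀A/d = 6.50 × 8.85×10⁻¹² × 1.15×10⁻³ / 1.53×10⁻³ = 4.32×10⁻¹¹ F.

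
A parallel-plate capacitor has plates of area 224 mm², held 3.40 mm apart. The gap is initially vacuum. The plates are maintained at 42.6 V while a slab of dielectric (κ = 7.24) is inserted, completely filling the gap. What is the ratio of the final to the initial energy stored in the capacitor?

Battery connected ⇒ V is held fixed.
C₂ = 7.24 C₁ and U = ½CV², so U₂/U₁ = C₂/C₁ = 7.24.

U₂/U₁ ≈ 7.24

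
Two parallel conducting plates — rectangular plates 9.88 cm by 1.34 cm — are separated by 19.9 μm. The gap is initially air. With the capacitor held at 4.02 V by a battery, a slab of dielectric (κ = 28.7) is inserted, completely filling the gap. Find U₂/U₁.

Battery connected ⇒ V is held fixed.
C₂ = 28.7 C₁ and U = ½CV², so U₂/U₁ = C₂/C₁ = 28.7.

U₂/U₁ ≈ 28.7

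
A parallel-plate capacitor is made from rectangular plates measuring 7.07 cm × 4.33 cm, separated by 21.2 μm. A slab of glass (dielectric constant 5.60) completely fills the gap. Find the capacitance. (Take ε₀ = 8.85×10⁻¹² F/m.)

7.16 nF

A = 7.07 × 4.33 cm² = 3.06×10⁻³ m².
C = κε₀A/d = 5.60 × 8.85×10⁻¹² × 3.06×10⁻³ / 2.12×10⁻⁵ = 7.16×10⁻⁹ F.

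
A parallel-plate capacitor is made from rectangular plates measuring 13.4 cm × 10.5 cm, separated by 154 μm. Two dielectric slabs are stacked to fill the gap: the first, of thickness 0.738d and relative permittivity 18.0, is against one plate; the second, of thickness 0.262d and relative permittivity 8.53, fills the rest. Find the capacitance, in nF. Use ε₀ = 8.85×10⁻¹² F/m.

A = 13.4 × 10.5 cm² = 1.41×10⁻² m².
Stacked slabs ⇒ two capacitors in series, each with the full plate area.
C₁ = κ₁ε₀A/d₁ = 18.0 × 8.85×10⁻¹² × 1.41×10⁻² / 1.14×10⁻⁴ = 1.97×10⁻⁸ F.
C₂ = κ₂ε₀A/d₂ = 8.53 × 8.85×10⁻¹² × 1.41×10⁻² / 4.03×10⁻⁵ = 2.63×10⁻⁸ F.
C = (1/C₁ + 1/C₂)⁻¹ = 1.13×10⁻⁸ F.

C ≈ 11.3 nF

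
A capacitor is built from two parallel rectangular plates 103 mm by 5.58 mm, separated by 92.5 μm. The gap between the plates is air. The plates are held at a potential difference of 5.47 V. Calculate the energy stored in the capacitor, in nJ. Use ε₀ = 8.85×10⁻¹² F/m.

U ≈ 0.823 nJ

A = 103 × 5.58 mm² = 5.75×10⁻⁴ m².
C = ε₀A/d = 8.85×10⁻¹² × 5.75×10⁻⁴ / 9.25×10⁻⁵ = 5.50×10⁻¹¹ F.
U = ½CV² = ½ × 5.50×10⁻¹¹ × (5.47)² = 8.23×10⁻¹⁰ J.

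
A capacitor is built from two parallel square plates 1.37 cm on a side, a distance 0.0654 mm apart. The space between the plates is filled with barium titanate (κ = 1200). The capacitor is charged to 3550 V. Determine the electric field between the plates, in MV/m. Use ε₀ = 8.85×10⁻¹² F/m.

E ≈ 54.3 MV/m

E = V/d = 3550 / 6.54×10⁻⁵ = 5.43×10⁷ V/m.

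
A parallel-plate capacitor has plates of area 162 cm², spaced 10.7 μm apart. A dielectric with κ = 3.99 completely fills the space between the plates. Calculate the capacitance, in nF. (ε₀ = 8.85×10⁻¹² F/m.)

C ≈ 53.5 nF

A = 162 cm² = 1.62×10⁻² m².
C = κε₀A/d = 3.99 × 8.85×10⁻¹² × 1.62×10⁻² / 1.07×10⁻⁵ = 5.35×10⁻⁸ F.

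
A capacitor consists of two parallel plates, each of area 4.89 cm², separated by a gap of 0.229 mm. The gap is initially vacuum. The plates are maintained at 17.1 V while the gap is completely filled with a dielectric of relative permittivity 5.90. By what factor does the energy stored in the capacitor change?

U₂/U₁ ≈ 5.90

Battery connected ⇒ V is held fixed.
C₂ = 5.90 C₁ and U = ½CV², so U₂/U₁ = C₂/C₁ = 5.90.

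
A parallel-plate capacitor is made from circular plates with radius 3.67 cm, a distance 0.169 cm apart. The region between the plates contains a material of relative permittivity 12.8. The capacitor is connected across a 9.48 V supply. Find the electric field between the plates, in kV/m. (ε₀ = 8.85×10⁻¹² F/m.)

E = V/d = 9.48 / 1.69×10⁻³ = 5.61×10³ V/m.

5.61 kV/m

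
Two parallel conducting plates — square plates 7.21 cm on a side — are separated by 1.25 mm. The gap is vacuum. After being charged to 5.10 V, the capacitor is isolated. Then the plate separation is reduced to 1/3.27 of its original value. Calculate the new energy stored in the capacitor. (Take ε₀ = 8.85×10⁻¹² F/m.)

U ≈ 146 pJ

A = (7.21 cm)² = 5.20×10⁻³ m².
Initially C₁ = ε₀A/d = 8.85×10⁻¹² × 5.20×10⁻³ / 1.25×10⁻³ = 3.68×10⁻¹¹ F.
U₁ = 4.79×10⁻¹⁰ J.
Isolated ⇒ Q is held fixed. C₂ = 3.27 C₁ and U = Q²/(2C), so U₂/U₁ = C₁/C₂ = 0.306.
U₂ = 0.306 × 4.79×10⁻¹⁰ = 1.46×10⁻¹⁰ J.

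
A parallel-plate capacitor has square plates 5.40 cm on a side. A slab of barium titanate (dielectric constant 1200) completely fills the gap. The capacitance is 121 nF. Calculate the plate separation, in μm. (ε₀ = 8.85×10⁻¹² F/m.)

d ≈ 256 μm

A = (5.40 cm)² = 2.92×10⁻³ m².
d = κε₀A/C = 1200 × 8.85×10⁻¹² × 2.92×10⁻³ / 1.21×10⁻⁷ = 2.56×10⁻⁴ m.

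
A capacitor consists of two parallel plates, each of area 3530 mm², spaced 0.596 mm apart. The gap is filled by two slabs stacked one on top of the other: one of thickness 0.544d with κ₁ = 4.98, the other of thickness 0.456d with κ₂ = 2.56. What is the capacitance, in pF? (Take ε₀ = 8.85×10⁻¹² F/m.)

A = 3530 mm² = 3.53×10⁻³ m².
Stacked slabs ⇒ two capacitors in series, each with the full plate area.
C₁ = κ₁ε₀A/d₁ = 4.98 × 8.85×10⁻¹² × 3.53×10⁻³ / 3.24×10⁻⁴ = 4.80×10⁻¹⁰ F.
C₂ = κ₂ε₀A/d₂ = 2.56 × 8.85×10⁻¹² × 3.53×10⁻³ / 2.72×10⁻⁴ = 2.94×10⁻¹⁰ F.
C = (1/C₁ + 1/C₂)⁻¹ = 1.82×10⁻¹⁰ F.

182 pF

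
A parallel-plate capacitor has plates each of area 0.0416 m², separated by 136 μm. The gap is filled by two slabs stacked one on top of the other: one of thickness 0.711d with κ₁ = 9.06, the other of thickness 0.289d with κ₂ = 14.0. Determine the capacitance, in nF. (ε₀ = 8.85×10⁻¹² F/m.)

C ≈ 27.3 nF

Stacked slabs ⇒ two capacitors in series, each with the full plate area.
C₁ = κ₁ε₀A/d₁ = 9.06 × 8.85×10⁻¹² × 4.16×10⁻² / 9.67×10⁻⁵ = 3.45×10⁻⁸ F.
C₂ = κ₂ε₀A/d₂ = 14.0 × 8.85×10⁻¹² × 4.16×10⁻² / 3.93×10⁻⁵ = 1.31×10⁻⁷ F.
C = (1/C₁ + 1/C₂)⁻¹ = 2.73×10⁻⁸ F.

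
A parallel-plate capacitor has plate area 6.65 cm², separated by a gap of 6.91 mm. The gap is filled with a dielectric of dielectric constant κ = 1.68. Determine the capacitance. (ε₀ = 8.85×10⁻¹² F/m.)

1.43 pF

A = 6.65 cm² = 6.65×10⁻⁴ m².
C = κε₀A/d = 1.68 × 8.85×10⁻¹² × 6.65×10⁻⁴ / 6.91×10⁻³ = 1.43×10⁻¹² F.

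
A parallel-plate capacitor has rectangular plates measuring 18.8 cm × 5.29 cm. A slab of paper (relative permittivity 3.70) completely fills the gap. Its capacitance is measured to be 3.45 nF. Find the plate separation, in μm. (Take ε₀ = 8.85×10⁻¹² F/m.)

d ≈ 94.4 μm

A = 18.8 × 5.29 cm² = 9.95×10⁻³ m².
d = κε₀A/C = 3.70 × 8.85×10⁻¹² × 9.95×10⁻³ / 3.45×10⁻⁹ = 9.44×10⁻⁵ m.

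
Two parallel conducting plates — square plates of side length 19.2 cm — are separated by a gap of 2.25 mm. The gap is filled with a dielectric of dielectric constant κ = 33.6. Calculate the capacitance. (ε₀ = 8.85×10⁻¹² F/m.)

4.87 nF

A = (19.2 cm)² = 3.69×10⁻² m².
C = κε₀A/d = 33.6 × 8.85×10⁻¹² × 3.69×10⁻² / 2.25×10⁻³ = 4.87×10⁻⁹ F.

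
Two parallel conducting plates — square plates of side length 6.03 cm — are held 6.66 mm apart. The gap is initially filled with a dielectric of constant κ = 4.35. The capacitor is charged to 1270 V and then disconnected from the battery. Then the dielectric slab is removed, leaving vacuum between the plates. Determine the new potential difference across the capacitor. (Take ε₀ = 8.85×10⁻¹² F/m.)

A = (6.03 cm)² = 3.64×10⁻³ m².
Initially C₁ = κε₀A/d = 4.35 × 8.85×10⁻¹² × 3.64×10⁻³ / 6.66×10⁻³ = 2.10×10⁻¹¹ F.
V₁ = 1.27×10³ V.
Isolated ⇒ Q is held fixed. C₂ = 0.230 C₁ and V = Q/C, so V₂/V₁ = C₁/C₂ = 4.35.
V₂ = 4.35 × 1.27×10³ = 5.52×10³ V.

5.52 kV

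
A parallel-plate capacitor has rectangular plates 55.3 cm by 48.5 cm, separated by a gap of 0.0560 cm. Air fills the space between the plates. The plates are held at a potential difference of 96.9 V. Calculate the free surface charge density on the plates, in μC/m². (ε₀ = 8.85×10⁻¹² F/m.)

σ ≈ 1.53 μC/m²

A = 55.3 × 48.5 cm² = 0.268 m².
C = ε₀A/d = 8.85×10⁻¹² × 0.268 / 5.60×10⁻⁴ = 4.24×10⁻⁹ F.
σ = Q/A = CV/A = 4.24×10⁻⁹ × 96.9 / 0.268 = 1.53×10⁻⁶ C/m².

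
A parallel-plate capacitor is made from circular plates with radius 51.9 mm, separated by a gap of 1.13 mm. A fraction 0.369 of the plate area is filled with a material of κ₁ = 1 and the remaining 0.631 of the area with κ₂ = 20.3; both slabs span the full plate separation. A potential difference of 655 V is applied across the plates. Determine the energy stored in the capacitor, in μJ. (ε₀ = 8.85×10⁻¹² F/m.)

A = π(51.9 mm)² = 8.46×10⁻³ m².
Side-by-side slabs ⇒ two capacitors in parallel, each spanning the full gap.
C₁ = κ₁ε₀A₁/d = 1.00 × 8.85×10⁻¹² × 3.12×10⁻³ / 1.13×10⁻³ = 2.45×10⁻¹¹ F.
C₂ = κ₂ε₀A₂/d = 20.3 × 8.85×10⁻¹² × 5.34×10⁻³ / 1.13×10⁻³ = 8.49×10⁻¹⁰ F.
C = C₁ + C₂ = 8.73×10⁻¹⁰ F.
U = ½CV² = ½ × 8.73×10⁻¹⁰ × (655)² = 1.87×10⁻⁴ J.

U ≈ 187 μJ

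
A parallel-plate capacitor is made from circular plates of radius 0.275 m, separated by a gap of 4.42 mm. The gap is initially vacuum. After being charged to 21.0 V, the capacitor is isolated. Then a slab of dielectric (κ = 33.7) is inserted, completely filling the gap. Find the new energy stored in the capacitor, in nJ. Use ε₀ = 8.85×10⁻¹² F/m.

A = π(0.275 m)² = 0.238 m².
Initially C₁ = ε₀A/d = 8.85×10⁻¹² × 0.238 / 4.42×10⁻³ = 4.76×10⁻¹⁰ F.
U₁ = 1.05×10⁻⁷ J.
Isolated ⇒ Q is held fixed. C₂ = 33.7 C₁ and U = Q²/(2C), so U₂/U₁ = C₁/C₂ = 0.0297.
U₂ = 0.0297 × 1.05×10⁻⁷ = 3.11×10⁻⁹ J.

3.11 nJ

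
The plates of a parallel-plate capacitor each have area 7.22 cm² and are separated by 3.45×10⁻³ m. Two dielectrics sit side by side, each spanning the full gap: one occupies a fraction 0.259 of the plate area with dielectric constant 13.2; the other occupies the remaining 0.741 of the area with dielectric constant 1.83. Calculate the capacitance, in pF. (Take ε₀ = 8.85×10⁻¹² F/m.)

C ≈ 8.84 pF

A = 7.22 cm² = 7.22×10⁻⁴ m².
Side-by-side slabs ⇒ two capacitors in parallel, each spanning the full gap.
C₁ = κ₁ε₀A₁/d = 13.2 × 8.85×10⁻¹² × 1.87×10⁻⁴ / 3.45×10⁻³ = 6.33×10⁻¹² F.
C₂ = κ₂ε₀A₂/d = 1.83 × 8.85×10⁻¹² × 5.35×10⁻⁴ / 3.45×10⁻³ = 2.51×10⁻¹² F.
C = C₁ + C₂ = 8.84×10⁻¹² F.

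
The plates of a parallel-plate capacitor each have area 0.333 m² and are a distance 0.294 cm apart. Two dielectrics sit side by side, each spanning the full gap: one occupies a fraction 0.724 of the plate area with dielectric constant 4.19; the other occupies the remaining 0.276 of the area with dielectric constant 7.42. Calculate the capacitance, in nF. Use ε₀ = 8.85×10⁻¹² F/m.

Side-by-side slabs ⇒ two capacitors in parallel, each spanning the full gap.
C₁ = κ₁ε₀A₁/d = 4.19 × 8.85×10⁻¹² × 0.241 / 2.94×10⁻³ = 3.04×10⁻⁹ F.
C₂ = κ₂ε₀A₂/d = 7.42 × 8.85×10⁻¹² × 9.19×10⁻² / 2.94×10⁻³ = 2.05×10⁻⁹ F.
C = C₁ + C₂ = 5.09×10⁻⁹ F.

5.09 nF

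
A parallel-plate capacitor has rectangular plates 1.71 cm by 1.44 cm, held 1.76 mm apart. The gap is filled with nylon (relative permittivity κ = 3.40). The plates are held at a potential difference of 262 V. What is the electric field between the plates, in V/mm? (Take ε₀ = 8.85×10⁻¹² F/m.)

149 V/mm

E = V/d = 262 / 1.76×10⁻³ = 1.49×10⁵ V/m.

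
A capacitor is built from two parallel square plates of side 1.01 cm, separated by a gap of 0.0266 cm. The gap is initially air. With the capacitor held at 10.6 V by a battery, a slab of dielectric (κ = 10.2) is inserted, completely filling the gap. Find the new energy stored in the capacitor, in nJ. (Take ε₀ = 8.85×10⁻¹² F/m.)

U ≈ 1.94 nJ

A = (1.01 cm)² = 1.02×10⁻⁴ m².
Initially C₁ = ε₀A/d = 8.85×10⁻¹² × 1.02×10⁻⁴ / 2.66×10⁻⁴ = 3.39×10⁻¹² F.
U₁ = 1.91×10⁻¹⁰ J.
Battery connected ⇒ V is held fixed. C₂ = 10.2 C₁ and U = ½CV², so U₂/U₁ = C₂/C₁ = 10.2.
U₂ = 10.2 × 1.91×10⁻¹⁰ = 1.94×10⁻⁹ J.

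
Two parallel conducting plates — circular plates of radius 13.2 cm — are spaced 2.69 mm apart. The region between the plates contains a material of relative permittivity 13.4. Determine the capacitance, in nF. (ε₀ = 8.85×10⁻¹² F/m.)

A = π(13.2 cm)² = 5.47×10⁻² m².
C = κε₀A/d = 13.4 × 8.85×10⁻¹² × 5.47×10⁻² / 2.69×10⁻³ = 2.41×10⁻⁹ F.

2.41 nF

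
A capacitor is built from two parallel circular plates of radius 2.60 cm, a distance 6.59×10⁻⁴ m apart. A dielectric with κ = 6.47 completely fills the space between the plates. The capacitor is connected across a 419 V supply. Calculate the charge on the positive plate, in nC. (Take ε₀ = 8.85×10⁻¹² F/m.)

Q ≈ 77.3 nC

A = π(2.60 cm)² = 2.12×10⁻³ m².
C = κε₀A/d = 6.47 × 8.85×10⁻¹² × 2.12×10⁻³ / 6.59×10⁻⁴ = 1.85×10⁻¹⁰ F.
Q = CV = 1.85×10⁻¹⁰ × 419 = 7.73×10⁻⁸ C.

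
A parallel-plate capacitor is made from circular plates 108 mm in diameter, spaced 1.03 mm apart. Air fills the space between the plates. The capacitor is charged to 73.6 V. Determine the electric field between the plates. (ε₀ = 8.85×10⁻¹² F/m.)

71.5 V/mm

E = V/d = 73.6 / 1.03×10⁻³ = 7.15×10⁴ V/m.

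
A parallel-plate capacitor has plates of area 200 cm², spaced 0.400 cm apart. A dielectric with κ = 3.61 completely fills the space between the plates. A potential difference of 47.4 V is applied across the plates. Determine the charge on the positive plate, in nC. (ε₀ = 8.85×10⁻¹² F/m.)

A = 200 cm² = 2.00×10⁻² m².
C = κε₀A/d = 3.61 × 8.85×10⁻¹² × 2.00×10⁻² / 4.00×10⁻³ = 1.60×10⁻¹⁰ F.
Q = CV = 1.60×10⁻¹⁰ × 47.4 = 7.57×10⁻⁹ C.

7.57 nC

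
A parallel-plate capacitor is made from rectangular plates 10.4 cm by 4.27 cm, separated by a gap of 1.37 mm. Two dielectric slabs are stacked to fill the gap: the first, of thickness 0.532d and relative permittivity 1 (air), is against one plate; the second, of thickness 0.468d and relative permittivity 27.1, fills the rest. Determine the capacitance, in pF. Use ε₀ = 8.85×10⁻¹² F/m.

C ≈ 52.2 pF

A = 10.4 × 4.27 cm² = 4.44×10⁻³ m².
Stacked slabs ⇒ two capacitors in series, each with the full plate area.
C₁ = κ₁ε₀A/d₁ = 1.00 × 8.85×10⁻¹² × 4.44×10⁻³ / 7.29×10⁻⁴ = 5.39×10⁻¹¹ F.
C₂ = κ₂ε₀A/d₂ = 27.1 × 8.85×10⁻¹² × 4.44×10⁻³ / 6.41×10⁻⁴ = 1.66×10⁻⁹ F.
C = (1/C₁ + 1/C₂)⁻¹ = 5.22×10⁻¹¹ F.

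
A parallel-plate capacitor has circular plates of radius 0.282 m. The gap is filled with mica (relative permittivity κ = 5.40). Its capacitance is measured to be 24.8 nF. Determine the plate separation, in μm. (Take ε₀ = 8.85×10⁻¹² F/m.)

d ≈ 481 μm

A = π(0.282 m)² = 0.250 m².
d = κε₀A/C = 5.40 × 8.85×10⁻¹² × 0.250 / 2.48×10⁻⁸ = 4.81×10⁻⁴ m.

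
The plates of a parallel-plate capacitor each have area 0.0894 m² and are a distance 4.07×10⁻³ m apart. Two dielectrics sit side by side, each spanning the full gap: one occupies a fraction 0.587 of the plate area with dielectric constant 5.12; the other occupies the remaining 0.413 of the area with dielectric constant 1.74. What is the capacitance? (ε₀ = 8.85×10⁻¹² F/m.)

0.724 nF

Side-by-side slabs ⇒ two capacitors in parallel, each spanning the full gap.
C₁ = κ₁ε₀A₁/d = 5.12 × 8.85×10⁻¹² × 5.25×10⁻² / 4.07×10⁻³ = 5.84×10⁻¹⁰ F.
C₂ = κ₂ε₀A₂/d = 1.74 × 8.85×10⁻¹² × 3.69×10⁻² / 4.07×10⁻³ = 1.40×10⁻¹⁰ F.
C = C₁ + C₂ = 7.24×10⁻¹⁰ F.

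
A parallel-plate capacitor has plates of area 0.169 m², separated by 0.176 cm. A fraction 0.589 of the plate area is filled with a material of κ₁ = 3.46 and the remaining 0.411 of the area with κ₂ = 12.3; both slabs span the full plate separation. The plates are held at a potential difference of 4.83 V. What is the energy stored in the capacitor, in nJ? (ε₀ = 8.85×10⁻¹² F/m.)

Side-by-side slabs ⇒ two capacitors in parallel, each spanning the full gap.
C₁ = κ₁ε₀A₁/d = 3.46 × 8.85×10⁻¹² × 9.95×10⁻² / 1.76×10⁻³ = 1.73×10⁻⁹ F.
C₂ = κ₂ε₀A₂/d = 12.3 × 8.85×10⁻¹² × 6.95×10⁻² / 1.76×10⁻³ = 4.30×10⁻⁹ F.
C = C₁ + C₂ = 6.03×10⁻⁹ F.
U = ½CV² = ½ × 6.03×10⁻⁹ × (4.83)² = 7.03×10⁻⁸ J.

70.3 nJ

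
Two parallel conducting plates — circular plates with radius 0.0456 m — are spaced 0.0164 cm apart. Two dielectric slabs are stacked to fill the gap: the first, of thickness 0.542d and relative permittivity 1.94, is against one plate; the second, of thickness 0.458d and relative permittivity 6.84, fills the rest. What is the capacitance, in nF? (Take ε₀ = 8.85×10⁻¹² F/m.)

1.02 nF

A = π(0.0456 m)² = 6.53×10⁻³ m².
Stacked slabs ⇒ two capacitors in series, each with the full plate area.
C₁ = κ₁ε₀A/d₁ = 1.94 × 8.85×10⁻¹² × 6.53×10⁻³ / 8.89×10⁻⁵ = 1.26×10⁻⁹ F.
C₂ = κ₂ε₀A/d₂ = 6.84 × 8.85×10⁻¹² × 6.53×10⁻³ / 7.51×10⁻⁵ = 5.26×10⁻⁹ F.
C = (1/C₁ + 1/C₂)⁻¹ = 1.02×10⁻⁹ F.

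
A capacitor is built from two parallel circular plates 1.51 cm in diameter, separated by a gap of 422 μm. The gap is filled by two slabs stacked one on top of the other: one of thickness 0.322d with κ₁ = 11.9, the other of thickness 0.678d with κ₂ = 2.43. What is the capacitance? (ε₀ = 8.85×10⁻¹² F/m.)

12.3 pF

A = π(1.51/2 cm)² = 1.79×10⁻⁴ m².
Stacked slabs ⇒ two capacitors in series, each with the full plate area.
C₁ = κ₁ε₀A/d₁ = 11.9 × 8.85×10⁻¹² × 1.79×10⁻⁴ / 1.36×10⁻⁴ = 1.39×10⁻¹⁰ F.
C₂ = κ₂ε₀A/d₂ = 2.43 × 8.85×10⁻¹² × 1.79×10⁻⁴ / 2.86×10⁻⁴ = 1.35×10⁻¹¹ F.
C = (1/C₁ + 1/C₂)⁻¹ = 1.23×10⁻¹¹ F.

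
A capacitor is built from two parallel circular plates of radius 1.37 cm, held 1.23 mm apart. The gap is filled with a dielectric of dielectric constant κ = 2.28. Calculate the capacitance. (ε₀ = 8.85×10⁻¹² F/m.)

A = π(1.37 cm)² = 5.90×10⁻⁴ m².
C = κε₀A/d = 2.28 × 8.85×10⁻¹² × 5.90×10⁻⁴ / 1.23×10⁻³ = 9.67×10⁻¹² F.

C ≈ 9.67 pF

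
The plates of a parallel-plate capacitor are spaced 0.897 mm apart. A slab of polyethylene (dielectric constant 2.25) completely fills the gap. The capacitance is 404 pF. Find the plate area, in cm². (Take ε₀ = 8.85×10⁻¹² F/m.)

182 cm²

A = Cd/(κε₀) = 4.04×10⁻¹⁰ × 8.97×10⁻⁴ / (2.25 × 8.85×10⁻¹²) = 1.82×10⁻² m².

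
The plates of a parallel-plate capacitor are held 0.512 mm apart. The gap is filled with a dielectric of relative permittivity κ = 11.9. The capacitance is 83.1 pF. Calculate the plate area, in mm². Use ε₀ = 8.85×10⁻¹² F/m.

A ≈ 404 mm²

A = Cd/(κε₀) = 8.31×10⁻¹¹ × 5.12×10⁻⁴ / (11.9 × 8.85×10⁻¹²) = 4.04×10⁻⁴ m².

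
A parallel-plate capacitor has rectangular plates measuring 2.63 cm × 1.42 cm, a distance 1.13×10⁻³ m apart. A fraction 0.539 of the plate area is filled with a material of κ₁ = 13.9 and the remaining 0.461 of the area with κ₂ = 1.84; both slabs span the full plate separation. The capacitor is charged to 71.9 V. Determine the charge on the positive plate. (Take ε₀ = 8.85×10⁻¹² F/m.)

A = 2.63 × 1.42 cm² = 3.73×10⁻⁴ m².
Side-by-side slabs ⇒ two capacitors in parallel, each spanning the full gap.
C₁ = κ₁ε₀A₁/d = 13.9 × 8.85×10⁻¹² × 2.01×10⁻⁴ / 1.13×10⁻³ = 2.19×10⁻¹¹ F.
C₂ = κ₂ε₀A₂/d = 1.84 × 8.85×10⁻¹² × 1.72×10⁻⁴ / 1.13×10⁻³ = 2.48×10⁻¹² F.
C = C₁ + C₂ = 2.44×10⁻¹¹ F.
Q = CV = 2.44×10⁻¹¹ × 71.9 = 1.75×10⁻⁹ C.

Q ≈ 1.75 nC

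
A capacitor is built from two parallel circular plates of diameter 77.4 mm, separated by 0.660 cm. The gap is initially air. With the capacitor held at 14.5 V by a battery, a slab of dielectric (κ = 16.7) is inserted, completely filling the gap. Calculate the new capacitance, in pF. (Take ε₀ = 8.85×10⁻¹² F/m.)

A = π(77.4/2 mm)² = 4.71×10⁻³ m².
Initially C₁ = ε₀A/d = 8.85×10⁻¹² × 4.71×10⁻³ / 6.60×10⁻³ = 6.31×10⁻¹² F.
C = κε₀A/d scales with κ, so C₂/C₁ = κ = 16.7.
C₂ = 16.7 × 6.31×10⁻¹² = 1.05×10⁻¹⁰ F.

105 pF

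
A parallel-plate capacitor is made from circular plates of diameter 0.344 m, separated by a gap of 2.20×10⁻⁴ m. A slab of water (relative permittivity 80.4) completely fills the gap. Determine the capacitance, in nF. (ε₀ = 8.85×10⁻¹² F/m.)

A = π(0.344/2 m)² = 9.29×10⁻² m².
C = κε₀A/d = 80.4 × 8.85×10⁻¹² × 9.29×10⁻² / 2.20×10⁻⁴ = 3.01×10⁻⁷ F.

C ≈ 301 nF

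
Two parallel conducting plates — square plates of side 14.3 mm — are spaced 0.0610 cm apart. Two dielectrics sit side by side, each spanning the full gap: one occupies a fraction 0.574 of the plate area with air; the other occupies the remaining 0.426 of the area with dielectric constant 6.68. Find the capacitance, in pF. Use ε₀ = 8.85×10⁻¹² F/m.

C ≈ 10.1 pF

A = (14.3 mm)² = 2.04×10⁻⁴ m².
Side-by-side slabs ⇒ two capacitors in parallel, each spanning the full gap.
C₁ = κ₁ε₀A₁/d = 1.00 × 8.85×10⁻¹² × 1.17×10⁻⁴ / 6.10×10⁻⁴ = 1.70×10⁻¹² F.
C₂ = κ₂ε₀A₂/d = 6.68 × 8.85×10⁻¹² × 8.71×10⁻⁵ / 6.10×10⁻⁴ = 8.44×10⁻¹² F.
C = C₁ + C₂ = 1.01×10⁻¹¹ F.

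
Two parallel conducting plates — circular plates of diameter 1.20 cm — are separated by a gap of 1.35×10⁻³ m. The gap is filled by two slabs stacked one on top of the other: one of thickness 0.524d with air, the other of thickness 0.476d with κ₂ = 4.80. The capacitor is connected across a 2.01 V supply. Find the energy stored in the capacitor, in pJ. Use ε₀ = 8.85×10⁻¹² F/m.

2.40 pJ

A = π(1.20/2 cm)² = 1.13×10⁻⁴ m².
Stacked slabs ⇒ two capacitors in series, each with the full plate area.
C₁ = κ₁ε₀A/d₁ = 1.00 × 8.85×10⁻¹² × 1.13×10⁻⁴ / 7.07×10⁻⁴ = 1.41×10⁻¹² F.
C₂ = κ₂ε₀A/d₂ = 4.80 × 8.85×10⁻¹² × 1.13×10⁻⁴ / 6.43×10⁻⁴ = 7.48×10⁻¹² F.
C = (1/C₁ + 1/C₂)⁻¹ = 1.19×10⁻¹² F.
U = ½CV² = ½ × 1.19×10⁻¹² × (2.01)² = 2.40×10⁻¹² J.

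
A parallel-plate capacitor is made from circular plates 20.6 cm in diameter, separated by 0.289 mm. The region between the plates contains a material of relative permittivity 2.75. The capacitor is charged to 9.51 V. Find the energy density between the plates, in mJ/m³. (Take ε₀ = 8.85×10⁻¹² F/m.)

13.2 mJ/m³

E = V/d = 9.51 / 2.89×10⁻⁴ = 3.29×10⁴ V/m.
u = ½κε₀E² = ½ × 2.75 × 8.85×10⁻¹² × (3.29×10⁴)² = 1.32×10⁻² J/m³.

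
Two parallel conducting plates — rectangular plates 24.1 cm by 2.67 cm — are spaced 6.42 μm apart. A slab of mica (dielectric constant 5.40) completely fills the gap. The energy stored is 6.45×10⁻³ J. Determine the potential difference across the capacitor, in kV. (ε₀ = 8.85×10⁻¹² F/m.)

V ≈ 0.519 kV

A = 24.1 × 2.67 cm² = 6.43×10⁻³ m².
C = κε₀A/d = 5.40 × 8.85×10⁻¹² × 6.43×10⁻³ / 6.42×10⁻⁶ = 4.79×10⁻⁸ F.
V = √(2U/C) = √(2 × 6.45×10⁻³ / 4.79×10⁻⁸) = 5.19×10² V.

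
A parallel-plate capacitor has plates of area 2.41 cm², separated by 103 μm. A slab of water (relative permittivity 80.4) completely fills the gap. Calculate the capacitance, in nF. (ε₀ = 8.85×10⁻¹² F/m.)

C ≈ 1.66 nF

A = 2.41 cm² = 2.41×10⁻⁴ m².
C = κε₀A/d = 80.4 × 8.85×10⁻¹² × 2.41×10⁻⁴ / 1.03×10⁻⁴ = 1.66×10⁻⁹ F.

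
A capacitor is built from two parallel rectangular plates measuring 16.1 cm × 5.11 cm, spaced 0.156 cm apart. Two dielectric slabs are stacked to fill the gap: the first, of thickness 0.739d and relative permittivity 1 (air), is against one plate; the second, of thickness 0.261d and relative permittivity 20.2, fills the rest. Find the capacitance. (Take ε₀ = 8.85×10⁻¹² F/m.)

A = 16.1 × 5.11 cm² = 8.23×10⁻³ m².
Stacked slabs ⇒ two capacitors in series, each with the full plate area.
C₁ = κ₁ε₀A/d₁ = 1.00 × 8.85×10⁻¹² × 8.23×10⁻³ / 1.15×10⁻³ = 6.32×10⁻¹¹ F.
C₂ = κ₂ε₀A/d₂ = 20.2 × 8.85×10⁻¹² × 8.23×10⁻³ / 4.07×10⁻⁴ = 3.61×10⁻⁹ F.
C = (1/C₁ + 1/C₂)⁻¹ = 6.21×10⁻¹¹ F.

C ≈ 62.1 pF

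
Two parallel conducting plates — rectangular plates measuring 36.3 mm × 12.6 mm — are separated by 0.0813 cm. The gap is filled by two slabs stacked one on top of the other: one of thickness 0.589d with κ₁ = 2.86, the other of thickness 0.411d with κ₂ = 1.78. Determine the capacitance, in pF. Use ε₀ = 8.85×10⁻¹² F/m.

A = 36.3 × 12.6 mm² = 4.57×10⁻⁴ m².
Stacked slabs ⇒ two capacitors in series, each with the full plate area.
C₁ = κ₁ε₀A/d₁ = 2.86 × 8.85×10⁻¹² × 4.57×10⁻⁴ / 4.79×10⁻⁴ = 2.42×10⁻¹¹ F.
C₂ = κ₂ε₀A/d₂ = 1.78 × 8.85×10⁻¹² × 4.57×10⁻⁴ / 3.34×10⁻⁴ = 2.16×10⁻¹¹ F.
C = (1/C₁ + 1/C₂)⁻¹ = 1.14×10⁻¹¹ F.

11.4 pF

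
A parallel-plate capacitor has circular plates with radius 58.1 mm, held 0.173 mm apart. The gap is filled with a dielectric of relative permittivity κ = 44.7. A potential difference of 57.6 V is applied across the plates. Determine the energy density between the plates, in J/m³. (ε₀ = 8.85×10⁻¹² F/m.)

21.9 J/m³

E = V/d = 57.6 / 1.73×10⁻⁴ = 3.33×10⁵ V/m.
u = ½κε₀E² = ½ × 44.7 × 8.85×10⁻¹² × (3.33×10⁵)² = 21.9 J/m³.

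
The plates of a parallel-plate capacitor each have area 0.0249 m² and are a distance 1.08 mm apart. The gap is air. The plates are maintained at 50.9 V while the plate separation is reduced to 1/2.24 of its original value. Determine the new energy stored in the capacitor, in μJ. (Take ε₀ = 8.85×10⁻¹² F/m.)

0.592 μJ

Initially C₁ = ε₀A/d = 8.85×10⁻¹² × 2.49×10⁻² / 1.08×10⁻³ = 2.04×10⁻¹⁰ F.
U₁ = 2.64×10⁻⁷ J.
Battery connected ⇒ V is held fixed. C₂ = 2.24 C₁ and U = ½CV², so U₂/U₁ = C₂/C₁ = 2.24.
U₂ = 2.24 × 2.64×10⁻⁷ = 5.92×10⁻⁷ J.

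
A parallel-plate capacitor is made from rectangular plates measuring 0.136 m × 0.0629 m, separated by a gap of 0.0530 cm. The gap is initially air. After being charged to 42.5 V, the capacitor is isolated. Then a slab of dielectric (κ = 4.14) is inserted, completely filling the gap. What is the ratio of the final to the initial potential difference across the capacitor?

Isolated ⇒ Q is held fixed.
C₂ = 4.14 C₁ and V = Q/C, so V₂/V₁ = C₁/C₂ = 0.242.

V₂/V₁ ≈ 0.242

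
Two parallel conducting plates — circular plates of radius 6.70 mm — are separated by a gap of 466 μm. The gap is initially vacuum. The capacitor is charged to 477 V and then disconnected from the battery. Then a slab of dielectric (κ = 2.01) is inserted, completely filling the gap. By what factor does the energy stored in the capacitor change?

Isolated ⇒ Q is held fixed.
C₂ = 2.01 C₁ and U = Q²/(2C), so U₂/U₁ = C₁/C₂ = 0.498.

U₂/U₁ ≈ 0.498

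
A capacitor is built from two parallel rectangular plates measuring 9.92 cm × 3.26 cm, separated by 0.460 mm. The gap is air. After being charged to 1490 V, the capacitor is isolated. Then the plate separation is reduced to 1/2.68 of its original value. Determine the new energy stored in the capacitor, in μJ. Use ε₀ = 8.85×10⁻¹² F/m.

A = 9.92 × 3.26 cm² = 3.23×10⁻³ m².
Initially C₁ = ε₀A/d = 8.85×10⁻¹² × 3.23×10⁻³ / 4.60×10⁻⁴ = 6.22×10⁻¹¹ F.
U₁ = 6.91×10⁻⁵ J.
Isolated ⇒ Q is held fixed. C₂ = 2.68 C₁ and U = Q²/(2C), so U₂/U₁ = C₁/C₂ = 0.373.
U₂ = 0.373 × 6.91×10⁻⁵ = 2.58×10⁻⁵ J.

25.8 μJ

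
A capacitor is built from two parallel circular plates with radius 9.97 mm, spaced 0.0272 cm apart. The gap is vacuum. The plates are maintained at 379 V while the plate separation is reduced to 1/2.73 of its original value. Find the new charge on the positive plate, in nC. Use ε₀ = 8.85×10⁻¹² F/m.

10.5 nC

A = π(9.97 mm)² = 3.12×10⁻⁴ m².
Initially C₁ = ε₀A/d = 8.85×10⁻¹² × 3.12×10⁻⁴ / 2.72×10⁻⁴ = 1.02×10⁻¹¹ F.
Q₁ = 3.85×10⁻⁹ C.
Battery connected ⇒ V is held fixed. C₂ = 2.73 C₁ and Q = CV, so Q₂/Q₁ = C₂/C₁ = 2.73.
Q₂ = 2.73 × 3.85×10⁻⁹ = 1.05×10⁻⁸ C.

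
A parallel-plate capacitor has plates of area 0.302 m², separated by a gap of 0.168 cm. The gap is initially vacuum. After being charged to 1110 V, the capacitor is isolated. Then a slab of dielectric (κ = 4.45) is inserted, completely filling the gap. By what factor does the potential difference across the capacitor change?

0.225

Isolated ⇒ Q is held fixed.
C₂ = 4.45 C₁ and V = Q/C, so V₂/V₁ = C₁/C₂ = 0.225.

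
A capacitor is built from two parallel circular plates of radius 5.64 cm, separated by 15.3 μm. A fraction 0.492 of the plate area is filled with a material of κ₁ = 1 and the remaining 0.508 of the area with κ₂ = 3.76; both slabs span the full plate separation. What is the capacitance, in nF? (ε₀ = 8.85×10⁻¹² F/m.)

A = π(5.64 cm)² = 9.99×10⁻³ m².
Side-by-side slabs ⇒ two capacitors in parallel, each spanning the full gap.
C₁ = κ₁ε₀A₁/d = 1.00 × 8.85×10⁻¹² × 4.92×10⁻³ / 1.53×10⁻⁵ = 2.84×10⁻⁹ F.
C₂ = κ₂ε₀A₂/d = 3.76 × 8.85×10⁻¹² × 5.08×10⁻³ / 1.53×10⁻⁵ = 1.10×10⁻⁸ F.
C = C₁ + C₂ = 1.39×10⁻⁸ F.

C ≈ 13.9 nF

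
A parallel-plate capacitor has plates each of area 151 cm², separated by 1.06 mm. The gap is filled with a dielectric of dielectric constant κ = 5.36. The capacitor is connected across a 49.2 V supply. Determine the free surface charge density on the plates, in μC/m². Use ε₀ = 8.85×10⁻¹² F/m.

A = 151 cm² = 1.51×10⁻² m².
C = κε₀A/d = 5.36 × 8.85×10⁻¹² × 1.51×10⁻² / 1.06×10⁻³ = 6.76×10⁻¹⁰ F.
σ = Q/A = CV/A = 6.76×10⁻¹⁰ × 49.2 / 1.51×10⁻² = 2.20×10⁻⁶ C/m².

σ ≈ 2.20 μC/m²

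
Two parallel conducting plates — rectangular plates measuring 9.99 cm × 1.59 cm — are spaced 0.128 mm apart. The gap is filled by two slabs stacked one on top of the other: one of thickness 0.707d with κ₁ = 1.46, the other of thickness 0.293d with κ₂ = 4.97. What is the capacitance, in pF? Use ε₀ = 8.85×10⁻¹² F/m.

C ≈ 202 pF

A = 9.99 × 1.59 cm² = 1.59×10⁻³ m².
Stacked slabs ⇒ two capacitors in series, each with the full plate area.
C₁ = κ₁ε₀A/d₁ = 1.46 × 8.85×10⁻¹² × 1.59×10⁻³ / 9.05×10⁻⁵ = 2.27×10⁻¹⁰ F.
C₂ = κ₂ε₀A/d₂ = 4.97 × 8.85×10⁻¹² × 1.59×10⁻³ / 3.75×10⁻⁵ = 1.86×10⁻⁹ F.
C = (1/C₁ + 1/C₂)⁻¹ = 2.02×10⁻¹⁰ F.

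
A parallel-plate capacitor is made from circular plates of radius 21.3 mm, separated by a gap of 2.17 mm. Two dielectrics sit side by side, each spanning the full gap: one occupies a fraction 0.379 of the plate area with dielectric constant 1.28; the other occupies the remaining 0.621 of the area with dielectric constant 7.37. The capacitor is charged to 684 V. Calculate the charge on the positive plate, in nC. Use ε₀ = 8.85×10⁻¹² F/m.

A = π(21.3 mm)² = 1.43×10⁻³ m².
Side-by-side slabs ⇒ two capacitors in parallel, each spanning the full gap.
C₁ = κ₁ε₀A₁/d = 1.28 × 8.85×10⁻¹² × 5.40×10⁻⁴ / 2.17×10⁻³ = 2.82×10⁻¹² F.
C₂ = κ₂ε₀A₂/d = 7.37 × 8.85×10⁻¹² × 8.85×10⁻⁴ / 2.17×10⁻³ = 2.66×10⁻¹¹ F.
C = C₁ + C₂ = 2.94×10⁻¹¹ F.
Q = CV = 2.94×10⁻¹¹ × 684 = 2.01×10⁻⁸ C.

20.1 nC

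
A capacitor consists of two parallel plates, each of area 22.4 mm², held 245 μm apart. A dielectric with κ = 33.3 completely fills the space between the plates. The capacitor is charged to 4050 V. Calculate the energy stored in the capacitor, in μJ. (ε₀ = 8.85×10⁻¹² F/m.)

221 μJ

A = 22.4 mm² = 2.24×10⁻⁵ m².
C = κε₀A/d = 33.3 × 8.85×10⁻¹² × 2.24×10⁻⁵ / 2.45×10⁻⁴ = 2.69×10⁻¹¹ F.
U = ½CV² = ½ × 2.69×10⁻¹¹ × (4050)² = 2.21×10⁻⁴ J.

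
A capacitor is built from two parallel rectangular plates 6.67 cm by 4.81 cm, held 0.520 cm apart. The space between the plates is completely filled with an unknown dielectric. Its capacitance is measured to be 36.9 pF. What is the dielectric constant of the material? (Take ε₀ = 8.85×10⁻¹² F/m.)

A = 6.67 × 4.81 cm² = 3.21×10⁻³ m².
κ = Cd/(ε₀A) = 3.69×10⁻¹¹ × 5.20×10⁻³ / (8.85×10⁻¹² × 3.21×10⁻³) = 6.76.

κ ≈ 6.76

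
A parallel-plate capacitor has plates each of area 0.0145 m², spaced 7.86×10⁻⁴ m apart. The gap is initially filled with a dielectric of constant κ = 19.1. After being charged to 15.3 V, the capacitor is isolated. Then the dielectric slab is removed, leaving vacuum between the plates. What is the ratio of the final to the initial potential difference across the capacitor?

19.1

Isolated ⇒ Q is held fixed.
C₂ = 0.0524 C₁ and V = Q/C, so V₂/V₁ = C₁/C₂ = 19.1.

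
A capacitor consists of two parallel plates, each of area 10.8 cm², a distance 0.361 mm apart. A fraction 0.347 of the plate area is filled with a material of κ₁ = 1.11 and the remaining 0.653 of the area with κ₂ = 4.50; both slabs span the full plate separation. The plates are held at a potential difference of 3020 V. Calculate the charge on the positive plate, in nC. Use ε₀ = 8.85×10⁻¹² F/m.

A = 10.8 cm² = 1.08×10⁻³ m².
Side-by-side slabs ⇒ two capacitors in parallel, each spanning the full gap.
C₁ = κ₁ε₀A₁/d = 1.11 × 8.85×10⁻¹² × 3.75×10⁻⁴ / 3.61×10⁻⁴ = 1.02×10⁻¹¹ F.
C₂ = κ₂ε₀A₂/d = 4.50 × 8.85×10⁻¹² × 7.05×10⁻⁴ / 3.61×10⁻⁴ = 7.78×10⁻¹¹ F.
C = C₁ + C₂ = 8.80×10⁻¹¹ F.
Q = CV = 8.80×10⁻¹¹ × 3020 = 2.66×10⁻⁷ C.

Q ≈ 266 nC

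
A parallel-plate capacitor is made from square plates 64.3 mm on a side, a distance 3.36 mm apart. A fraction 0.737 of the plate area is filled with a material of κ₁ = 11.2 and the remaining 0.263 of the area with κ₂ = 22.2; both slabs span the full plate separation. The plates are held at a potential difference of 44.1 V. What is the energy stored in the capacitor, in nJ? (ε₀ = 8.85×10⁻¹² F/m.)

A = (64.3 mm)² = 4.13×10⁻³ m².
Side-by-side slabs ⇒ two capacitors in parallel, each spanning the full gap.
C₁ = κ₁ε₀A₁/d = 11.2 × 8.85×10⁻¹² × 3.05×10⁻³ / 3.36×10⁻³ = 8.99×10⁻¹¹ F.
C₂ = κ₂ε₀A₂/d = 22.2 × 8.85×10⁻¹² × 1.09×10⁻³ / 3.36×10⁻³ = 6.36×10⁻¹¹ F.
C = C₁ + C₂ = 1.53×10⁻¹⁰ F.
U = ½CV² = ½ × 1.53×10⁻¹⁰ × (44.1)² = 1.49×10⁻⁷ J.

149 nJ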